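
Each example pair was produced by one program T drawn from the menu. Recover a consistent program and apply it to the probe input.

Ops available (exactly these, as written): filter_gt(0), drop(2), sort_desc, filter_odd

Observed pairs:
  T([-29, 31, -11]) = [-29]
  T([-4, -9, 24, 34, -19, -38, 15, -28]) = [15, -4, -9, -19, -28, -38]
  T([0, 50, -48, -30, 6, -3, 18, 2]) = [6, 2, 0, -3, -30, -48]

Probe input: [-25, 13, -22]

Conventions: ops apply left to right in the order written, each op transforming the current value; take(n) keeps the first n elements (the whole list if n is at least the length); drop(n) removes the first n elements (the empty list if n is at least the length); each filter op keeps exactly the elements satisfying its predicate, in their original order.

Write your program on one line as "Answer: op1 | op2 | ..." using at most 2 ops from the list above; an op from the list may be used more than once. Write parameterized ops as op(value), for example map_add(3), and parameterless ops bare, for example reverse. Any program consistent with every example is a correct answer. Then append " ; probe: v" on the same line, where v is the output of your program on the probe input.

sort_desc | drop(2) ; probe: [-25]

Check, running the answer program on each example:
  [-29, 31, -11] -> [31, -11, -29] -> [-29]
  [-4, -9, 24, 34, -19, -38, 15, -28] -> [34, 24, 15, -4, -9, -19, -28, -38] -> [15, -4, -9, -19, -28, -38]
  [0, 50, -48, -30, 6, -3, 18, 2] -> [50, 18, 6, 2, 0, -3, -30, -48] -> [6, 2, 0, -3, -30, -48]
  probe: [-25, 13, -22] -> [13, -22, -25] -> [-25]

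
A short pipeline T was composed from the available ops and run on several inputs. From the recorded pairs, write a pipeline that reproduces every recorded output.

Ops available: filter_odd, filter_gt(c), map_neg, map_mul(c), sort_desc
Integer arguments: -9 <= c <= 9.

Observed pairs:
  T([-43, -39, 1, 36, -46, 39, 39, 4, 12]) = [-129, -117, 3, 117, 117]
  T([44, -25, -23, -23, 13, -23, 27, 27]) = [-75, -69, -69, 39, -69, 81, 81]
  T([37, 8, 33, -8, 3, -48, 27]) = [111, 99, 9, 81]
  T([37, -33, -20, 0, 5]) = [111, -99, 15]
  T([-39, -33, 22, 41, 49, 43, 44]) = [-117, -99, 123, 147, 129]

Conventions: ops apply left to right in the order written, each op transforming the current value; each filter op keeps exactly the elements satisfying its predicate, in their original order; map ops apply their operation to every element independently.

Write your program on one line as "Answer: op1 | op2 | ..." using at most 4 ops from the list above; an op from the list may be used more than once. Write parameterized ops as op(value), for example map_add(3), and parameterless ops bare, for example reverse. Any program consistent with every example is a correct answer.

map_neg | map_mul(-3) | filter_odd

Check, running the answer program on each example:
  [-43, -39, 1, 36, -46, 39, 39, 4, 12] -> [43, 39, -1, -36, 46, -39, -39, -4, -12] -> [-129, -117, 3, 108, -138, 117, 117, 12, 36] -> [-129, -117, 3, 117, 117]
  [44, -25, -23, -23, 13, -23, 27, 27] -> [-44, 25, 23, 23, -13, 23, -27, -27] -> [132, -75, -69, -69, 39, -69, 81, 81] -> [-75, -69, -69, 39, -69, 81, 81]
  [37, 8, 33, -8, 3, -48, 27] -> [-37, -8, -33, 8, -3, 48, -27] -> [111, 24, 99, -24, 9, -144, 81] -> [111, 99, 9, 81]
  [37, -33, -20, 0, 5] -> [-37, 33, 20, 0, -5] -> [111, -99, -60, 0, 15] -> [111, -99, 15]
  [-39, -33, 22, 41, 49, 43, 44] -> [39, 33, -22, -41, -49, -43, -44] -> [-117, -99, 66, 123, 147, 129, 132] -> [-117, -99, 123, 147, 129]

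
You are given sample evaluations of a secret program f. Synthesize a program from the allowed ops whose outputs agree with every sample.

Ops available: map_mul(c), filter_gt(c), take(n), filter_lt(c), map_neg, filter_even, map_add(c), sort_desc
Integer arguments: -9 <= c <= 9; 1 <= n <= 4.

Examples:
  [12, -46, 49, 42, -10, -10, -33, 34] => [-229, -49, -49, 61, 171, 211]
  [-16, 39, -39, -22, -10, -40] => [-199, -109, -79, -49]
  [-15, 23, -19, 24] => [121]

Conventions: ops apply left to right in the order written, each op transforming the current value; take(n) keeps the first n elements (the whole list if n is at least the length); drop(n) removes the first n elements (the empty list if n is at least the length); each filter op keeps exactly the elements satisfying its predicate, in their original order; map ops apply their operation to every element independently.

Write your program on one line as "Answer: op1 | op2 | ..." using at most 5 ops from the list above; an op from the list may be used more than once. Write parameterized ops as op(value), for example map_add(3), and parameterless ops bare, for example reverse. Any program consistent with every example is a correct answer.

filter_even | map_neg | sort_desc | map_mul(-5) | map_add(1)

Check, running the answer program on each example:
  [12, -46, 49, 42, -10, -10, -33, 34] -> [12, -46, 42, -10, -10, 34] -> [-12, 46, -42, 10, 10, -34] -> [46, 10, 10, -12, -34, -42] -> [-230, -50, -50, 60, 170, 210] -> [-229, -49, -49, 61, 171, 211]
  [-16, 39, -39, -22, -10, -40] -> [-16, -22, -10, -40] -> [16, 22, 10, 40] -> [40, 22, 16, 10] -> [-200, -110, -80, -50] -> [-199, -109, -79, -49]
  [-15, 23, -19, 24] -> [24] -> [-24] -> [-24] -> [120] -> [121]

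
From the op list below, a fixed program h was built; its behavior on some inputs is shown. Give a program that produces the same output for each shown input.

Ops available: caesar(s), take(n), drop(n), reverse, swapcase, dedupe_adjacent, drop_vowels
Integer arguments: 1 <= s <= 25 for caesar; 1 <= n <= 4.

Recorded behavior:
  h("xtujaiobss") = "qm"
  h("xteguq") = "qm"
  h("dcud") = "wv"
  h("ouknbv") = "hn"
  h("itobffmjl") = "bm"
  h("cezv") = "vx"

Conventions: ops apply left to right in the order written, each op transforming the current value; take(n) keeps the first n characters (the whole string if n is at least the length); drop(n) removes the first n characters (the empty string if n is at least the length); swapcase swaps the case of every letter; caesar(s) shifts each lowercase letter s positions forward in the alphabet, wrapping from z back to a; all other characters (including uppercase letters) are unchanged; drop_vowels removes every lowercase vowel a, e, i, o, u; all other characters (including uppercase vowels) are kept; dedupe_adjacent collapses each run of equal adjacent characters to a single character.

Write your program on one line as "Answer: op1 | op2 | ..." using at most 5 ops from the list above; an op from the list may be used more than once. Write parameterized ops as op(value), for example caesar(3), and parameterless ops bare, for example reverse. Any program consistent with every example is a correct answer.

caesar(23) | caesar(16) | take(2) | caesar(6)

Check, running the answer program on each example:
  "xtujaiobss" -> "uqrgxflypp" -> "kghwnvboff" -> "kg" -> "qm"
  "xteguq" -> "uqbdrn" -> "kgrthd" -> "kg" -> "qm"
  "dcud" -> "azra" -> "qphq" -> "qp" -> "wv"
  "ouknbv" -> "lrhkys" -> "bhxaoi" -> "bh" -> "hn"
  "itobffmjl" -> "fqlyccjgi" -> "vgbosszwy" -> "vg" -> "bm"
  "cezv" -> "zbws" -> "prmi" -> "pr" -> "vx"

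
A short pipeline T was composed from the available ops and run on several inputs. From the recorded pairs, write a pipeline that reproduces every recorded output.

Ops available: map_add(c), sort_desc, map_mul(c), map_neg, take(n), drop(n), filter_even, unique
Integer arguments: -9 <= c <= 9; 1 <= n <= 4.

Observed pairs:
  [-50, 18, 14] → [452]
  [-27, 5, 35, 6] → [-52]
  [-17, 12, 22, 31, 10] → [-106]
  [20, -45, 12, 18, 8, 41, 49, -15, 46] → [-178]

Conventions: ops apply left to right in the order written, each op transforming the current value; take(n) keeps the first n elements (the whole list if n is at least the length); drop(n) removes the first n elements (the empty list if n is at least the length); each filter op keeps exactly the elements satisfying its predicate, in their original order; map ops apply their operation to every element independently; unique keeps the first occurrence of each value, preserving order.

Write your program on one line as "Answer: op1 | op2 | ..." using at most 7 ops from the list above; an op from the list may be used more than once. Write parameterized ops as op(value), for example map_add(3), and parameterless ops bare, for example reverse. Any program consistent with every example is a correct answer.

map_mul(-9) | map_add(-6) | take(4) | filter_even | take(1) | map_add(8)

Check, running the answer program on each example:
  [-50, 18, 14] -> [450, -162, -126] -> [444, -168, -132] -> [444, -168, -132] -> [444, -168, -132] -> [444] -> [452]
  [-27, 5, 35, 6] -> [243, -45, -315, -54] -> [237, -51, -321, -60] -> [237, -51, -321, -60] -> [-60] -> [-60] -> [-52]
  [-17, 12, 22, 31, 10] -> [153, -108, -198, -279, -90] -> [147, -114, -204, -285, -96] -> [147, -114, -204, -285] -> [-114, -204] -> [-114] -> [-106]
  [20, -45, 12, 18, 8, 41, 49, -15, 46] -> [-180, 405, -108, -162, -72, -369, -441, 135, -414] -> [-186, 399, -114, -168, -78, -375, -447, 129, -420] -> [-186, 399, -114, -168] -> [-186, -114, -168] -> [-186] -> [-178]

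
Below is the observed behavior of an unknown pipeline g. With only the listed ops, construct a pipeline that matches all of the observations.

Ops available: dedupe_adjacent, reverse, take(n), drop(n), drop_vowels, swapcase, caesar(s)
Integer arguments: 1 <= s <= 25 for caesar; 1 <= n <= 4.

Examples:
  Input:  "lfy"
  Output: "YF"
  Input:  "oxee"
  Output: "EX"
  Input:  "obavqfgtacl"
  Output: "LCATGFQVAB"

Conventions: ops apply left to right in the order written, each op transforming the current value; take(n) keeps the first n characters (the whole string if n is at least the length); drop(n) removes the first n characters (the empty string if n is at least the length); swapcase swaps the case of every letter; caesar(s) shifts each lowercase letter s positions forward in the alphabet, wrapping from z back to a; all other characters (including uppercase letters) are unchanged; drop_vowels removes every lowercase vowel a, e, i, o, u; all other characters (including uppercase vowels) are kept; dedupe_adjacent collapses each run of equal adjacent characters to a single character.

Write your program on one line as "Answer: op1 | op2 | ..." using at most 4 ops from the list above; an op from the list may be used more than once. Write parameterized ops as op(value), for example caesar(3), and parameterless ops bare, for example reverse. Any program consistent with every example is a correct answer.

swapcase | drop(1) | reverse | dedupe_adjacent

Check, running the answer program on each example:
  "lfy" -> "LFY" -> "FY" -> "YF" -> "YF"
  "oxee" -> "OXEE" -> "XEE" -> "EEX" -> "EX"
  "obavqfgtacl" -> "OBAVQFGTACL" -> "BAVQFGTACL" -> "LCATGFQVAB" -> "LCATGFQVAB"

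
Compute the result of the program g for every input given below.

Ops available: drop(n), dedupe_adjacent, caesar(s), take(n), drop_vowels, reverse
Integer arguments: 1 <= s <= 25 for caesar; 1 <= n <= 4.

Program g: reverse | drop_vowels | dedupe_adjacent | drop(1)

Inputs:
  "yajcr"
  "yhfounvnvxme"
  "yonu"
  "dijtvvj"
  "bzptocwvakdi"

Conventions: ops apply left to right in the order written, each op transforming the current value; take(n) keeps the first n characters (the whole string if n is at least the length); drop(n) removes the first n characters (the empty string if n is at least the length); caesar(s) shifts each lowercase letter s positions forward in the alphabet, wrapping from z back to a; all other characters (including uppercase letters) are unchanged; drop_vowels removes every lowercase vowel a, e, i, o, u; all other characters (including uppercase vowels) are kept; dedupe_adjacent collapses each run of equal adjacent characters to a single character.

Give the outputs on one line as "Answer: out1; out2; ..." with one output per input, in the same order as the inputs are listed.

"cjy"; "xvnvnfhy"; "y"; "vtjd"; "kvwctpzb"

Execution, op by op:
  "yajcr" -> "rcjay" -> "rcjy" -> "rcjy" -> "cjy"
  "yhfounvnvxme" -> "emxvnvnuofhy" -> "mxvnvnfhy" -> "mxvnvnfhy" -> "xvnvnfhy"
  "yonu" -> "unoy" -> "ny" -> "ny" -> "y"
  "dijtvvj" -> "jvvtjid" -> "jvvtjd" -> "jvtjd" -> "vtjd"
  "bzptocwvakdi" -> "idkavwcotpzb" -> "dkvwctpzb" -> "dkvwctpzb" -> "kvwctpzb"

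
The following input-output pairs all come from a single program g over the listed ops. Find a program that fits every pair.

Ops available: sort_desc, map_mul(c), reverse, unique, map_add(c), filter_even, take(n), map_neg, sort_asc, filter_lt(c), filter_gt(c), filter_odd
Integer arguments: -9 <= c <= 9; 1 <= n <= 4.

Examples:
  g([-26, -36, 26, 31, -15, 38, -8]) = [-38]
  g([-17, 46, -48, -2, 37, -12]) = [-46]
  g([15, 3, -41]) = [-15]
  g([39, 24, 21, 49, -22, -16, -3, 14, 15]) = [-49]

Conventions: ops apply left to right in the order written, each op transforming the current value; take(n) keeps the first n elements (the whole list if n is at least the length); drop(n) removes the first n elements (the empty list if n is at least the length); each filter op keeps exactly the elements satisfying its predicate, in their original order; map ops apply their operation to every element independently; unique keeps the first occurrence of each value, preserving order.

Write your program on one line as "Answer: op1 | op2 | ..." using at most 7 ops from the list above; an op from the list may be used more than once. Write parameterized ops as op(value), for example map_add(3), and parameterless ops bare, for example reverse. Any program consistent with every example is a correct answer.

sort_asc | sort_desc | filter_gt(6) | take(2) | take(1) | map_neg

Check, running the answer program on each example:
  [-26, -36, 26, 31, -15, 38, -8] -> [-36, -26, -15, -8, 26, 31, 38] -> [38, 31, 26, -8, -15, -26, -36] -> [38, 31, 26] -> [38, 31] -> [38] -> [-38]
  [-17, 46, -48, -2, 37, -12] -> [-48, -17, -12, -2, 37, 46] -> [46, 37, -2, -12, -17, -48] -> [46, 37] -> [46, 37] -> [46] -> [-46]
  [15, 3, -41] -> [-41, 3, 15] -> [15, 3, -41] -> [15] -> [15] -> [15] -> [-15]
  [39, 24, 21, 49, -22, -16, -3, 14, 15] -> [-22, -16, -3, 14, 15, 21, 24, 39, 49] -> [49, 39, 24, 21, 15, 14, -3, -16, -22] -> [49, 39, 24, 21, 15, 14] -> [49, 39] -> [49] -> [-49]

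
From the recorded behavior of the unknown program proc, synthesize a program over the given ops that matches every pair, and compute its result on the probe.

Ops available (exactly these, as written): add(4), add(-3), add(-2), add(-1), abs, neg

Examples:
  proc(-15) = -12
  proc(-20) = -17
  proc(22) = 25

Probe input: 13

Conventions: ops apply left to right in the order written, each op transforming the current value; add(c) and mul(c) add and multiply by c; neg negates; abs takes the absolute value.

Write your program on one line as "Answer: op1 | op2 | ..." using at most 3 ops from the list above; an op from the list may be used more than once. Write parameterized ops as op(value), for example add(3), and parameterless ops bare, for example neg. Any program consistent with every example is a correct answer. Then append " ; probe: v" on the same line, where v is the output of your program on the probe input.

add(-1) | add(4) ; probe: 16

Check, running the answer program on each example:
  -15 -> -16 -> -12
  -20 -> -21 -> -17
  22 -> 21 -> 25
  probe: 13 -> 12 -> 16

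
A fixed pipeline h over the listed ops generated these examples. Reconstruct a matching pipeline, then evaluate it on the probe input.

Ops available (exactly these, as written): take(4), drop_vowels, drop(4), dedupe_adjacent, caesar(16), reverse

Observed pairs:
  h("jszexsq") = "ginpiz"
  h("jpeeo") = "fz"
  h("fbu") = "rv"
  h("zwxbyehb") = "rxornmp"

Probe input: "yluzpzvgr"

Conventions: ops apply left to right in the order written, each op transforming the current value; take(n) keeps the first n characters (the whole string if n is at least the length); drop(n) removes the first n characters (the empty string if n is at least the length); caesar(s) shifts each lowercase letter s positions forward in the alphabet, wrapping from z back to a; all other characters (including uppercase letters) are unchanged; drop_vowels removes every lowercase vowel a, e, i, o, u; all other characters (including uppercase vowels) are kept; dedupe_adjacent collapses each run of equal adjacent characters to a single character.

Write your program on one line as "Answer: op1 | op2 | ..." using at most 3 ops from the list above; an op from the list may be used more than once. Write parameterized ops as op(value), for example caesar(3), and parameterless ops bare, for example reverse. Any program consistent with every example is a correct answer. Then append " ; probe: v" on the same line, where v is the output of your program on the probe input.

reverse | drop_vowels | caesar(16) ; probe: "hwlpfpbo"

Check, running the answer program on each example:
  "jszexsq" -> "qsxezsj" -> "qsxzsj" -> "ginpiz"
  "jpeeo" -> "oeepj" -> "pj" -> "fz"
  "fbu" -> "ubf" -> "bf" -> "rv"
  "zwxbyehb" -> "bheybxwz" -> "bhybxwz" -> "rxornmp"
  probe: "yluzpzvgr" -> "rgvzpzuly" -> "rgvzpzly" -> "hwlpfpbo"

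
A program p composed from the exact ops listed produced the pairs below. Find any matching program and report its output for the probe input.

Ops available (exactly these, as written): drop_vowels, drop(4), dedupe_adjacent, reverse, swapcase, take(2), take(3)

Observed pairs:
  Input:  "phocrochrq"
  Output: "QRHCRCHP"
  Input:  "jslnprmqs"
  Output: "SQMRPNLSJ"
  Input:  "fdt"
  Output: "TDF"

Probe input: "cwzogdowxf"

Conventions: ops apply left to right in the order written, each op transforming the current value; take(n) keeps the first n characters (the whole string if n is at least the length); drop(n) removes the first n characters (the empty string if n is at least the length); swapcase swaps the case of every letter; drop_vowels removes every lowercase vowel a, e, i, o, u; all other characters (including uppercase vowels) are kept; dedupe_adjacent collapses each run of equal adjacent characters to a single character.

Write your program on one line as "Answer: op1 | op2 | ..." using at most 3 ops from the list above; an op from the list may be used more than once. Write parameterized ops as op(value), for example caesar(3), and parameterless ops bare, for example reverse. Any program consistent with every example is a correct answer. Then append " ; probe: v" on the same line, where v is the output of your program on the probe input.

drop_vowels | swapcase | reverse ; probe: "FXWDGZWC"

Check, running the answer program on each example:
  "phocrochrq" -> "phcrchrq" -> "PHCRCHRQ" -> "QRHCRCHP"
  "jslnprmqs" -> "jslnprmqs" -> "JSLNPRMQS" -> "SQMRPNLSJ"
  "fdt" -> "fdt" -> "FDT" -> "TDF"
  probe: "cwzogdowxf" -> "cwzgdwxf" -> "CWZGDWXF" -> "FXWDGZWC"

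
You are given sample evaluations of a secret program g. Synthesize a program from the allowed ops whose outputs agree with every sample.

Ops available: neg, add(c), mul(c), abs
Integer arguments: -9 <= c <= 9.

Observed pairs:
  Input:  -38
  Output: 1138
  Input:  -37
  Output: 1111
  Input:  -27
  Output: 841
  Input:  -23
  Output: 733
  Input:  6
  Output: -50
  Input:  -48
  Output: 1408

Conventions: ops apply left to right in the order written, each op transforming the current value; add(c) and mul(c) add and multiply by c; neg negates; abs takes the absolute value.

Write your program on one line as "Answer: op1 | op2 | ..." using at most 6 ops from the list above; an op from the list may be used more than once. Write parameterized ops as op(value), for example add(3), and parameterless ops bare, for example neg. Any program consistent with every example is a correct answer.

mul(-1) | add(4) | mul(-3) | mul(-9) | add(4)

Check, running the answer program on each example:
  -38 -> 38 -> 42 -> -126 -> 1134 -> 1138
  -37 -> 37 -> 41 -> -123 -> 1107 -> 1111
  -27 -> 27 -> 31 -> -93 -> 837 -> 841
  -23 -> 23 -> 27 -> -81 -> 729 -> 733
  6 -> -6 -> -2 -> 6 -> -54 -> -50
  -48 -> 48 -> 52 -> -156 -> 1404 -> 1408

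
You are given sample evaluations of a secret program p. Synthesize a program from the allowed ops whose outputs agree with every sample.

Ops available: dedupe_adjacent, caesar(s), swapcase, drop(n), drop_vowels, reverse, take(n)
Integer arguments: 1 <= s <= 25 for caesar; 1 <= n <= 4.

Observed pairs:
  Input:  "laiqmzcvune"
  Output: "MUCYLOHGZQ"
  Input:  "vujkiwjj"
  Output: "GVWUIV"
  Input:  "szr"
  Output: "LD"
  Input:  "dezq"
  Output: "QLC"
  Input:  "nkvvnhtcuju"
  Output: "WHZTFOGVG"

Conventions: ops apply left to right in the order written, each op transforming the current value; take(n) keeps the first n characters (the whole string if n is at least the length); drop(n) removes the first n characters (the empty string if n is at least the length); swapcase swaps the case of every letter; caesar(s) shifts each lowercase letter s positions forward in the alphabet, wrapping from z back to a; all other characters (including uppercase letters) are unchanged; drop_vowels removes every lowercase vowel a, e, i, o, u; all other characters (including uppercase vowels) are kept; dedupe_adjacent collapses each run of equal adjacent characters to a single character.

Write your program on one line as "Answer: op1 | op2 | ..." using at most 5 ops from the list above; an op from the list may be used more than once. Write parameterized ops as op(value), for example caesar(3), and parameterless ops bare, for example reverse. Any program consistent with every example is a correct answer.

dedupe_adjacent | drop(1) | caesar(12) | swapcase

Check, running the answer program on each example:
  "laiqmzcvune" -> "laiqmzcvune" -> "aiqmzcvune" -> "mucylohgzq" -> "MUCYLOHGZQ"
  "vujkiwjj" -> "vujkiwj" -> "ujkiwj" -> "gvwuiv" -> "GVWUIV"
  "szr" -> "szr" -> "zr" -> "ld" -> "LD"
  "dezq" -> "dezq" -> "ezq" -> "qlc" -> "QLC"
  "nkvvnhtcuju" -> "nkvnhtcuju" -> "kvnhtcuju" -> "whztfogvg" -> "WHZTFOGVG"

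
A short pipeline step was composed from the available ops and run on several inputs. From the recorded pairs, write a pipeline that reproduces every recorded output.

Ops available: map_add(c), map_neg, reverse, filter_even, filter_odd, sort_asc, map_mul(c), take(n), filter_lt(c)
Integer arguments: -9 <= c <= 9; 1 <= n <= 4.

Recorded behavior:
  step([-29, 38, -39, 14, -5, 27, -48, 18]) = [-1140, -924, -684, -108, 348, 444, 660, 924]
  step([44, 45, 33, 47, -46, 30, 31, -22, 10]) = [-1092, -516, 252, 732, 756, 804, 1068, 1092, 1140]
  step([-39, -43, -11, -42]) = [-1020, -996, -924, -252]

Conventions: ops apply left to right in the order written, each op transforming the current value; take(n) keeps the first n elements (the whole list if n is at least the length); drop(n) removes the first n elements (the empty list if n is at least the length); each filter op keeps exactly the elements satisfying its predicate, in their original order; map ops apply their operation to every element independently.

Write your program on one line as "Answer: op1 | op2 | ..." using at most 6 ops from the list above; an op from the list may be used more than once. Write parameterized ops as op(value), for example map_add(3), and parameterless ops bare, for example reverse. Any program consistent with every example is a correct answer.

map_mul(6) | map_add(3) | map_mul(4) | reverse | sort_asc

Check, running the answer program on each example:
  [-29, 38, -39, 14, -5, 27, -48, 18] -> [-174, 228, -234, 84, -30, 162, -288, 108] -> [-171, 231, -231, 87, -27, 165, -285, 111] -> [-684, 924, -924, 348, -108, 660, -1140, 444] -> [444, -1140, 660, -108, 348, -924, 924, -684] -> [-1140, -924, -684, -108, 348, 444, 660, 924]
  [44, 45, 33, 47, -46, 30, 31, -22, 10] -> [264, 270, 198, 282, -276, 180, 186, -132, 60] -> [267, 273, 201, 285, -273, 183, 189, -129, 63] -> [1068, 1092, 804, 1140, -1092, 732, 756, -516, 252] -> [252, -516, 756, 732, -1092, 1140, 804, 1092, 1068] -> [-1092, -516, 252, 732, 756, 804, 1068, 1092, 1140]
  [-39, -43, -11, -42] -> [-234, -258, -66, -252] -> [-231, -255, -63, -249] -> [-924, -1020, -252, -996] -> [-996, -252, -1020, -924] -> [-1020, -996, -924, -252]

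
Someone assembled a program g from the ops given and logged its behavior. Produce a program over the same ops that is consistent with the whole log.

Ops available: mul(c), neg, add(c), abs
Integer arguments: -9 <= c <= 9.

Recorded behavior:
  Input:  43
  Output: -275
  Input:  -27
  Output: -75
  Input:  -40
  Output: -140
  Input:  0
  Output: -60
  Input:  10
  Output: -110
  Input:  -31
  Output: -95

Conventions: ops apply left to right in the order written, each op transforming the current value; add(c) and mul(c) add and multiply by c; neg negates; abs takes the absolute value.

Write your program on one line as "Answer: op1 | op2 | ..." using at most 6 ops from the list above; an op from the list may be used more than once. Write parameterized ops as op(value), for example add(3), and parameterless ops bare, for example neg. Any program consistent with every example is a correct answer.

add(8) | add(4) | mul(5) | abs | neg

Check, running the answer program on each example:
  43 -> 51 -> 55 -> 275 -> 275 -> -275
  -27 -> -19 -> -15 -> -75 -> 75 -> -75
  -40 -> -32 -> -28 -> -140 -> 140 -> -140
  0 -> 8 -> 12 -> 60 -> 60 -> -60
  10 -> 18 -> 22 -> 110 -> 110 -> -110
  -31 -> -23 -> -19 -> -95 -> 95 -> -95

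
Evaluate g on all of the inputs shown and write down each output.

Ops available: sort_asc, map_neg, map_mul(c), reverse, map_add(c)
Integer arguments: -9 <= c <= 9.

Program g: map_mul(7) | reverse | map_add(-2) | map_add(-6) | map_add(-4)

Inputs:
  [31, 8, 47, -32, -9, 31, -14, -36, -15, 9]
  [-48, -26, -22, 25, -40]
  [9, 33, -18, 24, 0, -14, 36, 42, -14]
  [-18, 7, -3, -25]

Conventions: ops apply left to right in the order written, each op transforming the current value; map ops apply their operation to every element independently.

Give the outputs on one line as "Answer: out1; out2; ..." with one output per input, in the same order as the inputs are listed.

Execution, op by op:
  [31, 8, 47, -32, -9, 31, -14, -36, -15, 9] -> [217, 56, 329, -224, -63, 217, -98, -252, -105, 63] -> [63, -105, -252, -98, 217, -63, -224, 329, 56, 217] -> [61, -107, -254, -100, 215, -65, -226, 327, 54, 215] -> [55, -113, -260, -106, 209, -71, -232, 321, 48, 209] -> [51, -117, -264, -110, 205, -75, -236, 317, 44, 205]
  [-48, -26, -22, 25, -40] -> [-336, -182, -154, 175, -280] -> [-280, 175, -154, -182, -336] -> [-282, 173, -156, -184, -338] -> [-288, 167, -162, -190, -344] -> [-292, 163, -166, -194, -348]
  [9, 33, -18, 24, 0, -14, 36, 42, -14] -> [63, 231, -126, 168, 0, -98, 252, 294, -98] -> [-98, 294, 252, -98, 0, 168, -126, 231, 63] -> [-100, 292, 250, -100, -2, 166, -128, 229, 61] -> [-106, 286, 244, -106, -8, 160, -134, 223, 55] -> [-110, 282, 240, -110, -12, 156, -138, 219, 51]
  [-18, 7, -3, -25] -> [-126, 49, -21, -175] -> [-175, -21, 49, -126] -> [-177, -23, 47, -128] -> [-183, -29, 41, -134] -> [-187, -33, 37, -138]

[51, -117, -264, -110, 205, -75, -236, 317, 44, 205]; [-292, 163, -166, -194, -348]; [-110, 282, 240, -110, -12, 156, -138, 219, 51]; [-187, -33, 37, -138]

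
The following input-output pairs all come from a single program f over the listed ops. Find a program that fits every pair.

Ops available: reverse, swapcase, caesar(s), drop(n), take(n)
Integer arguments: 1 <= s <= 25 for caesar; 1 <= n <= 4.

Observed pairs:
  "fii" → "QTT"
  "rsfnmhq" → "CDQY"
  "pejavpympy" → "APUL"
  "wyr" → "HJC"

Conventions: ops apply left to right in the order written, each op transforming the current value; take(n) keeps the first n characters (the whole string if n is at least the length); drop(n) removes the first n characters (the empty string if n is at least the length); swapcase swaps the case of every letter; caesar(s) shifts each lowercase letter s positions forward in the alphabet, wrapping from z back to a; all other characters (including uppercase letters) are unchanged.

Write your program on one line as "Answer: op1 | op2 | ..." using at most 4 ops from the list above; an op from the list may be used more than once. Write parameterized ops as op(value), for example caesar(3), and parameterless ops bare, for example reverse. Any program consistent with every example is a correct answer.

caesar(11) | take(4) | swapcase

Check, running the answer program on each example:
  "fii" -> "qtt" -> "qtt" -> "QTT"
  "rsfnmhq" -> "cdqyxsb" -> "cdqy" -> "CDQY"
  "pejavpympy" -> "apulgajxaj" -> "apul" -> "APUL"
  "wyr" -> "hjc" -> "hjc" -> "HJC"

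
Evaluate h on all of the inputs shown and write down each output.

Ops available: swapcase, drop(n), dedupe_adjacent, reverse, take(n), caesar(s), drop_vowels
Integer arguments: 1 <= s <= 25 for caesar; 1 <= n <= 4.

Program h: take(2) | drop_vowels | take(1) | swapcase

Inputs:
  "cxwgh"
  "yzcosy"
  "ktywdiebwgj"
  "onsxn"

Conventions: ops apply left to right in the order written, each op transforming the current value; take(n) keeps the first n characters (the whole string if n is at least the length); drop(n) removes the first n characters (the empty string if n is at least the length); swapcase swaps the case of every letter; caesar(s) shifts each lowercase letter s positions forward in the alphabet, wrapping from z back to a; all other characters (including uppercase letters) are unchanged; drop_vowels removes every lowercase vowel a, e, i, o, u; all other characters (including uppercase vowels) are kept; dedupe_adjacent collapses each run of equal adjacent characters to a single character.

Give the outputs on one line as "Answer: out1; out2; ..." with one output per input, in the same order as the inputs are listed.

"C"; "Y"; "K"; "N"

Execution, op by op:
  "cxwgh" -> "cx" -> "cx" -> "c" -> "C"
  "yzcosy" -> "yz" -> "yz" -> "y" -> "Y"
  "ktywdiebwgj" -> "kt" -> "kt" -> "k" -> "K"
  "onsxn" -> "on" -> "n" -> "n" -> "N"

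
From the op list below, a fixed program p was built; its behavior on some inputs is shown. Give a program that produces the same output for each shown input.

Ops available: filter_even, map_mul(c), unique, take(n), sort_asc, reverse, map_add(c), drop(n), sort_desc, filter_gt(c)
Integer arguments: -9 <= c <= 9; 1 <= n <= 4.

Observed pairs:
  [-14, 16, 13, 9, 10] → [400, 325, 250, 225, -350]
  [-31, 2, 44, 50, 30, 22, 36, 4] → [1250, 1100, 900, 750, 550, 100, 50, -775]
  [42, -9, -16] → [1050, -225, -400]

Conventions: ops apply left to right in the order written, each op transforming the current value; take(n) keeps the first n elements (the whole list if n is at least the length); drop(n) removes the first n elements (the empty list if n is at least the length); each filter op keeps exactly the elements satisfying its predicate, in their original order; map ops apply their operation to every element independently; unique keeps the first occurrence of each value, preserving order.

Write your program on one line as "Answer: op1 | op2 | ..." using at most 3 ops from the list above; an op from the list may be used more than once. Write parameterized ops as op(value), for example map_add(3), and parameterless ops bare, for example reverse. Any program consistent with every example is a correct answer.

map_mul(-5) | sort_asc | map_mul(-5)

Check, running the answer program on each example:
  [-14, 16, 13, 9, 10] -> [70, -80, -65, -45, -50] -> [-80, -65, -50, -45, 70] -> [400, 325, 250, 225, -350]
  [-31, 2, 44, 50, 30, 22, 36, 4] -> [155, -10, -220, -250, -150, -110, -180, -20] -> [-250, -220, -180, -150, -110, -20, -10, 155] -> [1250, 1100, 900, 750, 550, 100, 50, -775]
  [42, -9, -16] -> [-210, 45, 80] -> [-210, 45, 80] -> [1050, -225, -400]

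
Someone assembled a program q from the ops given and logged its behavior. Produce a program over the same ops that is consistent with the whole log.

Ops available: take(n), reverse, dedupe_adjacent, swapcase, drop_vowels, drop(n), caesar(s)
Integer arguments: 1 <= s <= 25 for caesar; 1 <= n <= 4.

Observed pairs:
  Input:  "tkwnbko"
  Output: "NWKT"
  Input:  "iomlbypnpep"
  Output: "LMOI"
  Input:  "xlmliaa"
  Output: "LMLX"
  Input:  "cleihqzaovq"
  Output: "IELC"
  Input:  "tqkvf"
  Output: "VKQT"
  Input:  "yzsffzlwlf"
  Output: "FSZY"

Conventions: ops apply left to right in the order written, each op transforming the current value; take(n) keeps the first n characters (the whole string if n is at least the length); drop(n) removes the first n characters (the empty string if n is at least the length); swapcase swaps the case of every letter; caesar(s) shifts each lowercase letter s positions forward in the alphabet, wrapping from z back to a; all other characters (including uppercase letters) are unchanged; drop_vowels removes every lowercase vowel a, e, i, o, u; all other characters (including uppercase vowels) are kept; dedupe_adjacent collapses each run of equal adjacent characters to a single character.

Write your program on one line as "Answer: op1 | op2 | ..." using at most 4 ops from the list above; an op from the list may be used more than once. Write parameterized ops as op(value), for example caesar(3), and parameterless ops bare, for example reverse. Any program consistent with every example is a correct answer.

dedupe_adjacent | take(4) | reverse | swapcase

Check, running the answer program on each example:
  "tkwnbko" -> "tkwnbko" -> "tkwn" -> "nwkt" -> "NWKT"
  "iomlbypnpep" -> "iomlbypnpep" -> "ioml" -> "lmoi" -> "LMOI"
  "xlmliaa" -> "xlmlia" -> "xlml" -> "lmlx" -> "LMLX"
  "cleihqzaovq" -> "cleihqzaovq" -> "clei" -> "ielc" -> "IELC"
  "tqkvf" -> "tqkvf" -> "tqkv" -> "vkqt" -> "VKQT"
  "yzsffzlwlf" -> "yzsfzlwlf" -> "yzsf" -> "fszy" -> "FSZY"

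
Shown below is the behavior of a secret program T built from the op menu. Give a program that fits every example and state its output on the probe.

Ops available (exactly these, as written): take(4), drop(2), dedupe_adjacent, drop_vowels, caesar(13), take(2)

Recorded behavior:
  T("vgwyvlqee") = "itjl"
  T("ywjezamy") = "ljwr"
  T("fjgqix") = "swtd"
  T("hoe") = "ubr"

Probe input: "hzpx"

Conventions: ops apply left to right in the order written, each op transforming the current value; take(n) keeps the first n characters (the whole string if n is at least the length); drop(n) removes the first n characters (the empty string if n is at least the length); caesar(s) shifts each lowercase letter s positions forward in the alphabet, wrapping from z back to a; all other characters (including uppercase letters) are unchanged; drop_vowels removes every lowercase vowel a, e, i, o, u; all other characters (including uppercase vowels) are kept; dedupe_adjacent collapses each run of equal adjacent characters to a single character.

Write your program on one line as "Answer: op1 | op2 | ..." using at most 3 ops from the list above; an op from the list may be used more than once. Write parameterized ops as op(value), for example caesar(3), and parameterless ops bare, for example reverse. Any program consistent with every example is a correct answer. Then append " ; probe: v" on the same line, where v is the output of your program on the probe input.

take(4) | caesar(13) ; probe: "umck"

Check, running the answer program on each example:
  "vgwyvlqee" -> "vgwy" -> "itjl"
  "ywjezamy" -> "ywje" -> "ljwr"
  "fjgqix" -> "fjgq" -> "swtd"
  "hoe" -> "hoe" -> "ubr"
  probe: "hzpx" -> "hzpx" -> "umck"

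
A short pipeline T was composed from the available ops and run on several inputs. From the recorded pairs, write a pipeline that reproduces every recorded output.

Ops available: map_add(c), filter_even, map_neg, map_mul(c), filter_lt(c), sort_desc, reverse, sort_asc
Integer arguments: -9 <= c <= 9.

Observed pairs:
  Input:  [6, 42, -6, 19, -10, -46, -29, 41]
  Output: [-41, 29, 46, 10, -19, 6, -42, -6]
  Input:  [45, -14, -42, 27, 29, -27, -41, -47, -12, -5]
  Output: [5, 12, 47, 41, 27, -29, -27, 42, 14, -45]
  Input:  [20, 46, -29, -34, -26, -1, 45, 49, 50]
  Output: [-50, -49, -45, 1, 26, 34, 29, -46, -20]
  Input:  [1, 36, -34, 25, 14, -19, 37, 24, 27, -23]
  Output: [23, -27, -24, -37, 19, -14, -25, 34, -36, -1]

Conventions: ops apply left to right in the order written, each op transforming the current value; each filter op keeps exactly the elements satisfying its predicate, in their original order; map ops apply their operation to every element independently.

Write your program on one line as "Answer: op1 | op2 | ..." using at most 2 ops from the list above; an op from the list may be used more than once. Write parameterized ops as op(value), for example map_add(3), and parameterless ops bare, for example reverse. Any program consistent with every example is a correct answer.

map_neg | reverse

Check, running the answer program on each example:
  [6, 42, -6, 19, -10, -46, -29, 41] -> [-6, -42, 6, -19, 10, 46, 29, -41] -> [-41, 29, 46, 10, -19, 6, -42, -6]
  [45, -14, -42, 27, 29, -27, -41, -47, -12, -5] -> [-45, 14, 42, -27, -29, 27, 41, 47, 12, 5] -> [5, 12, 47, 41, 27, -29, -27, 42, 14, -45]
  [20, 46, -29, -34, -26, -1, 45, 49, 50] -> [-20, -46, 29, 34, 26, 1, -45, -49, -50] -> [-50, -49, -45, 1, 26, 34, 29, -46, -20]
  [1, 36, -34, 25, 14, -19, 37, 24, 27, -23] -> [-1, -36, 34, -25, -14, 19, -37, -24, -27, 23] -> [23, -27, -24, -37, 19, -14, -25, 34, -36, -1]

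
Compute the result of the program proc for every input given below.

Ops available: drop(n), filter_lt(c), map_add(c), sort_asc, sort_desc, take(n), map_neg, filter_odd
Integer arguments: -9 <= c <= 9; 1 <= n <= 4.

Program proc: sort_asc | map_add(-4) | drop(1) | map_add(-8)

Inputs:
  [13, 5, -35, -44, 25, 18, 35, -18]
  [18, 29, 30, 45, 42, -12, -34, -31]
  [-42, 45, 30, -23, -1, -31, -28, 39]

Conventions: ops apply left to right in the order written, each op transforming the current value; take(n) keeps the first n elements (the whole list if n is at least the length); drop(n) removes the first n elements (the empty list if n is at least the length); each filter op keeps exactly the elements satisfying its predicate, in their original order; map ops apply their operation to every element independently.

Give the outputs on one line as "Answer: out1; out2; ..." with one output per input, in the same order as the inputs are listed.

Execution, op by op:
  [13, 5, -35, -44, 25, 18, 35, -18] -> [-44, -35, -18, 5, 13, 18, 25, 35] -> [-48, -39, -22, 1, 9, 14, 21, 31] -> [-39, -22, 1, 9, 14, 21, 31] -> [-47, -30, -7, 1, 6, 13, 23]
  [18, 29, 30, 45, 42, -12, -34, -31] -> [-34, -31, -12, 18, 29, 30, 42, 45] -> [-38, -35, -16, 14, 25, 26, 38, 41] -> [-35, -16, 14, 25, 26, 38, 41] -> [-43, -24, 6, 17, 18, 30, 33]
  [-42, 45, 30, -23, -1, -31, -28, 39] -> [-42, -31, -28, -23, -1, 30, 39, 45] -> [-46, -35, -32, -27, -5, 26, 35, 41] -> [-35, -32, -27, -5, 26, 35, 41] -> [-43, -40, -35, -13, 18, 27, 33]

[-47, -30, -7, 1, 6, 13, 23]; [-43, -24, 6, 17, 18, 30, 33]; [-43, -40, -35, -13, 18, 27, 33]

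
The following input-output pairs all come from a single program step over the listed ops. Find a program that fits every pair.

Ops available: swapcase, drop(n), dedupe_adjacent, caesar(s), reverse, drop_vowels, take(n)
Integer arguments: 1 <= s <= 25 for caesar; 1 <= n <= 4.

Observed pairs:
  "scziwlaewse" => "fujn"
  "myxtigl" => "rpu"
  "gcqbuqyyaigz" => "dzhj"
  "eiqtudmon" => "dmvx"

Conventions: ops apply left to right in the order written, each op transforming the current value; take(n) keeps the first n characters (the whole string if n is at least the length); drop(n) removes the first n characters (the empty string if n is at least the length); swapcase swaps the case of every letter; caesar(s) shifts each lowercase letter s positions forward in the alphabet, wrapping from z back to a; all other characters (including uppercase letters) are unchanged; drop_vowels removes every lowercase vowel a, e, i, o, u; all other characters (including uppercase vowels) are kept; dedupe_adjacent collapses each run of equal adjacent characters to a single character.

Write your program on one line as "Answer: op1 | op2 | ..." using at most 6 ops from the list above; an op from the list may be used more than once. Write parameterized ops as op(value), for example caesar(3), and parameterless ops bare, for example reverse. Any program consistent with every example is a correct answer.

drop(4) | caesar(21) | dedupe_adjacent | caesar(14) | take(4)

Check, running the answer program on each example:
  "scziwlaewse" -> "wlaewse" -> "rgvzrnz" -> "rgvzrnz" -> "fujnfbn" -> "fujn"
  "myxtigl" -> "igl" -> "dbg" -> "dbg" -> "rpu" -> "rpu"
  "gcqbuqyyaigz" -> "uqyyaigz" -> "plttvdbu" -> "pltvdbu" -> "dzhjrpi" -> "dzhj"
  "eiqtudmon" -> "udmon" -> "pyhji" -> "pyhji" -> "dmvxw" -> "dmvx"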